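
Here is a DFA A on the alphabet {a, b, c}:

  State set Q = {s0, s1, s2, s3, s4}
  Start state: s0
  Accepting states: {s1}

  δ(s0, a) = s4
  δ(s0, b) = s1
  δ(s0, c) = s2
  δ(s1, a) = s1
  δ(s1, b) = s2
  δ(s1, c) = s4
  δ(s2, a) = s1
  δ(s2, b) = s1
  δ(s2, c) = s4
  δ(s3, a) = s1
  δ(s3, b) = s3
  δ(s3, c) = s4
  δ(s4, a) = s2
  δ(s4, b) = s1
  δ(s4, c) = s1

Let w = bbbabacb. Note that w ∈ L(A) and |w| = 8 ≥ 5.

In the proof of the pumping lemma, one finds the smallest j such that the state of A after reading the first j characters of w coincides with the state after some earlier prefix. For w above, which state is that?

s1

Run of A on w = b b b a b a c b:
  step 0: s0  (start)
  step 1: s1  (read b: s0→s1)
  step 2: s2  (read b: s1→s2)
  step 3: s1  (read b: s2→s1)   ← first repeat (s1 seen earlier)
  step 4: s1  (read a: s1→s1)
  step 5: s2  (read b: s1→s2)
  step 6: s1  (read a: s2→s1)
  step 7: s4  (read c: s1→s4)
  step 8: s1  (read b: s4→s1)

The earliest repeat is at step j = 3: A is in s1, which it already visited at step i = 1.
The DFA has 5 states, so the proof of the pumping lemma guarantees a repeated state among the first 5+1 visited; the segment between the two visits is the pumpable y.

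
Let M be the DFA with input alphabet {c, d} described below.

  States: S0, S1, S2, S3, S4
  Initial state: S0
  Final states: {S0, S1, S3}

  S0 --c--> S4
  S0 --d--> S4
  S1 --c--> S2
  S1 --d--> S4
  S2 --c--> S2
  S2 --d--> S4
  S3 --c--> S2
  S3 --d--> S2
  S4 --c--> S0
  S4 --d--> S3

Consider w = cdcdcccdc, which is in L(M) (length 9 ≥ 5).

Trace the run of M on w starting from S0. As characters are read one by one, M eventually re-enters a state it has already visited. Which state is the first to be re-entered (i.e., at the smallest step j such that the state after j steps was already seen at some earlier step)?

Run of M on w = c d c d c c c d c:
  step 0: S0  (start)
  step 1: S4  (read c: S0→S4)
  step 2: S3  (read d: S4→S3)
  step 3: S2  (read c: S3→S2)
  step 4: S4  (read d: S2→S4)   ← first repeat (S4 seen earlier)
  step 5: S0  (read c: S4→S0)
  step 6: S4  (read c: S0→S4)
  step 7: S0  (read c: S4→S0)
  step 8: S4  (read d: S0→S4)
  step 9: S0  (read c: S4→S0)

The earliest repeat is at step j = 4: M is in S4, which it already visited at step i = 1.
Pumping length from the standard proof: p = 5 (the number of states). The repeated state found above gives |xy| = j ≤ 5 and |y| = j − i ≥ 1.

S4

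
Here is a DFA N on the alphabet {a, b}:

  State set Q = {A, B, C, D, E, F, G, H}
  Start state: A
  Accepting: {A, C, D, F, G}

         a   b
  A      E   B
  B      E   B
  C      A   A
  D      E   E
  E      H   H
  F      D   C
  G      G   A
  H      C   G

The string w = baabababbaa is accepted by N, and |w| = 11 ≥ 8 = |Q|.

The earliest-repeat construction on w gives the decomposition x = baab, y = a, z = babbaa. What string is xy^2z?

xy^2z = baab·a·a·babbaa = baabaababbaa.
Reading y = a takes N from G back to G, so after x·y·y the machine is still in G, and z then leads to the accepting state G. Hence baabaababbaa ∈ L(N).

baabaababbaa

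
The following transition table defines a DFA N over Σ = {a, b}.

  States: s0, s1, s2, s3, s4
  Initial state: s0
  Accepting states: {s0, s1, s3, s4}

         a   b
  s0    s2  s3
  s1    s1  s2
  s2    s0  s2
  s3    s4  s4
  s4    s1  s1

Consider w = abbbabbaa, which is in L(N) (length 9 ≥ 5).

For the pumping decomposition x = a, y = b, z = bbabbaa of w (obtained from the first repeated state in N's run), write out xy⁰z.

abbabbaa

xy⁰z = xz = a·bbabbaa = abbabbaa.
Reading y = b takes N from s2 back to s2, so after x the machine is still in s2, and z then leads to the accepting state s1. Hence abbabbaa ∈ L(N).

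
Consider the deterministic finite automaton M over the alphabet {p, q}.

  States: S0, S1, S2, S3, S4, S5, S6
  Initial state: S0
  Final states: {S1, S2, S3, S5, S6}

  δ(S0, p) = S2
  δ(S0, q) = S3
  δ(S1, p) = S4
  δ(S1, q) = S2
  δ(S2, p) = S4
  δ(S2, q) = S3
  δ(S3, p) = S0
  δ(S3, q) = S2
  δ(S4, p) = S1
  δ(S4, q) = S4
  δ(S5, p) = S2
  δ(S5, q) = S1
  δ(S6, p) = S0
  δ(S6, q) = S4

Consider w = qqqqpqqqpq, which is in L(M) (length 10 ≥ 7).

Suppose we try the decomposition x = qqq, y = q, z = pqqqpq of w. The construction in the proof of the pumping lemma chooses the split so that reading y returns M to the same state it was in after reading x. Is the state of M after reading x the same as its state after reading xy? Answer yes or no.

Run of M on the first 4 characters of w = q q q q:
  step 0: S0  (start)
  step 1: S3  (read q: S0→S3)
  step 2: S2  (read q: S3→S2)
  step 3: S3  (read q: S2→S3)
  step 4: S2  (read q: S3→S2)

After x (step 3): S3. After xy (step 4): S2.
They differ (S3 ≠ S2), so y is not a cycle from the state after x; this split is not the one the pumping-lemma construction produces, and pumping y need not keep the string in L(M).

no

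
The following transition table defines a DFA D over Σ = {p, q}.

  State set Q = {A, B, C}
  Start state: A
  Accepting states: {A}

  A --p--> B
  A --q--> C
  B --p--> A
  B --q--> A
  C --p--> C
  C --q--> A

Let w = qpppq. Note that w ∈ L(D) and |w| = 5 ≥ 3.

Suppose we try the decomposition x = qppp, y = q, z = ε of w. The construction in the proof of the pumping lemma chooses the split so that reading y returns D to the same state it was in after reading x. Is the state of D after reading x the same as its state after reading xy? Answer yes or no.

Run of D on the first 5 characters of w = q p p p q:
  step 0: A  (start)
  step 1: C  (read q: A→C)
  step 2: C  (read p: C→C)
  step 3: C  (read p: C→C)
  step 4: C  (read p: C→C)
  step 5: A  (read q: C→A)

After x (step 4): C. After xy (step 5): A.
They differ (C ≠ A), so y is not a cycle from the state after x; this split is not the one the pumping-lemma construction produces, and pumping y need not keep the string in L(D).

no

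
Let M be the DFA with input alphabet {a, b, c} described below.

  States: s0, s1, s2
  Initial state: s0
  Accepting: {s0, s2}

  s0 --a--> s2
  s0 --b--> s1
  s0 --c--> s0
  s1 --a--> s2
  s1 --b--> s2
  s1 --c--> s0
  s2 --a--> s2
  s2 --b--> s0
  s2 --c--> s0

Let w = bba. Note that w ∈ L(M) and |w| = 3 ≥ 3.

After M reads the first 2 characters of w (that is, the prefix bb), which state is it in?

s2

State sequence: s0 -b-> s1 -b-> s2

After reading 2 characters, M is in state s2.
(This kind of state-tracing is the core of the pumping-lemma construction: with 3 states, pigeonhole forces a repeat within the first 3 steps.)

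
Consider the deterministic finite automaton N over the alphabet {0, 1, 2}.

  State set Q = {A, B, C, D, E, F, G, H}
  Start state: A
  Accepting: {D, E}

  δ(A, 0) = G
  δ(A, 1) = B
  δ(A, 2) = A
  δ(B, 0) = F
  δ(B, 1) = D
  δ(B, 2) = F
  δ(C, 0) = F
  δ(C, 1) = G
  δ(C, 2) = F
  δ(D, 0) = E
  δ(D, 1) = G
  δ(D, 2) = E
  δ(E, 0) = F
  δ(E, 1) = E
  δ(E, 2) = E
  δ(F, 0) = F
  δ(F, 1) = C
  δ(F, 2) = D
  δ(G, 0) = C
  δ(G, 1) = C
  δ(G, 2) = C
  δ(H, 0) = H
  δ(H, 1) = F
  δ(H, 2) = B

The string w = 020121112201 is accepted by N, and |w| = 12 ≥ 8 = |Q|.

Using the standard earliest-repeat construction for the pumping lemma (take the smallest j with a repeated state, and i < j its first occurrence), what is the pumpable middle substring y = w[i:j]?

01

Run of N on w = 0 2 0 1 2 1 1 1 2 2 0 1:
  step 0: A  (start)
  step 1: G  (read 0: A→G)
  step 2: C  (read 2: G→C)
  step 3: F  (read 0: C→F)
  step 4: C  (read 1: F→C)   ← first repeat (C seen earlier)
  step 5: F  (read 2: C→F)
  step 6: C  (read 1: F→C)
  step 7: G  (read 1: C→G)
  step 8: C  (read 1: G→C)
  step 9: F  (read 2: C→F)
  step 10: D  (read 2: F→D)
  step 11: E  (read 0: D→E)
  step 12: E  (read 1: E→E)

So i = 2, j = 4, giving x = w[0:2] = 02, y = w[2:4] = 01, z = w[4:12] = 21112201.
Check: |xy| = 4 ≤ 8 and |y| = 2 ≥ 1. Reading y takes N from C back to C, so every xyⁱz is accepted.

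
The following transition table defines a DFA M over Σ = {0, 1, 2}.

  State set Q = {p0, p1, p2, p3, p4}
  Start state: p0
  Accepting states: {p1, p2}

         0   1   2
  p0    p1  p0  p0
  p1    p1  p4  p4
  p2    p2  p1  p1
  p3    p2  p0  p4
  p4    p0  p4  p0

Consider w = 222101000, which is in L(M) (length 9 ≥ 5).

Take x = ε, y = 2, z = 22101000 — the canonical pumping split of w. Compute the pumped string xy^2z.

2222101000

xy^2z = ε·2·2·22101000 = 2222101000.
Reading y = 2 takes M from p0 back to p0, so after x·y·y the machine is still in p0, and z then leads to the accepting state p1. Hence 2222101000 ∈ L(M).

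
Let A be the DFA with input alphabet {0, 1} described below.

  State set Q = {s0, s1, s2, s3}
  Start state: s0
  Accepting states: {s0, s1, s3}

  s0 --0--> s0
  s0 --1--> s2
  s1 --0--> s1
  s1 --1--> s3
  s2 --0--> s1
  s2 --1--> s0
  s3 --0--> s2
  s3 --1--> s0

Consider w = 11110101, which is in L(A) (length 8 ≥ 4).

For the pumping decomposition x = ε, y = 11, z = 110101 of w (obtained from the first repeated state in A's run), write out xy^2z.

xy^2z = ε·11·11·110101 = 1111110101.
Reading y = 11 takes A from s0 back to s0, so after x·y·y the machine is still in s0, and z then leads to the accepting state s3. Hence 1111110101 ∈ L(A).

1111110101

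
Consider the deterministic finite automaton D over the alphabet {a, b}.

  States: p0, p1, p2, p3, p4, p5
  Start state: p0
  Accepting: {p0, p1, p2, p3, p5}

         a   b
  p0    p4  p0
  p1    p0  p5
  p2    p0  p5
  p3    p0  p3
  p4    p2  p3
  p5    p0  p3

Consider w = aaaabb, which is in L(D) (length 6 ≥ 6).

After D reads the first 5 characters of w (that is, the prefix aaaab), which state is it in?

p3

Run of D on the first 5 characters of w = a a a a b:
  step 0: p0  (start)
  step 1: p4  (read a: p0→p4)
  step 2: p2  (read a: p4→p2)
  step 3: p0  (read a: p2→p0)
  step 4: p4  (read a: p0→p4)
  step 5: p3  (read b: p4→p3)

After reading 5 characters, D is in state p3.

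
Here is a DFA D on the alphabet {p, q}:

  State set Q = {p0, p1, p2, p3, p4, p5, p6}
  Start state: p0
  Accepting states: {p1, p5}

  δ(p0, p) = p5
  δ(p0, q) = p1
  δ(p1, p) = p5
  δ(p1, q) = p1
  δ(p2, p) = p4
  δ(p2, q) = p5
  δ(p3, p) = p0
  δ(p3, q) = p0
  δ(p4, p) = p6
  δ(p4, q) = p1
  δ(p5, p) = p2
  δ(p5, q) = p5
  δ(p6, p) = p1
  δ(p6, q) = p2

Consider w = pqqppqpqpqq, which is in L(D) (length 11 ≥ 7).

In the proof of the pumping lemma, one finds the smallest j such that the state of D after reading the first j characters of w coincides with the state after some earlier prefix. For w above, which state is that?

State sequence: p0 -p-> p5 -q-> p5 -q-> p5 -p-> p2 -p-> p4 -q-> p1 -p-> p5 -q-> p5 -p-> p2 -q-> p5 -q-> p5
First repeat at step 2: p5 was already visited.

The earliest repeat is at step j = 2: D is in p5, which it already visited at step i = 1.
Pumping length from the standard proof: p = 7 (the number of states). The repeated state found above gives |xy| = j ≤ 7 and |y| = j − i ≥ 1.

p5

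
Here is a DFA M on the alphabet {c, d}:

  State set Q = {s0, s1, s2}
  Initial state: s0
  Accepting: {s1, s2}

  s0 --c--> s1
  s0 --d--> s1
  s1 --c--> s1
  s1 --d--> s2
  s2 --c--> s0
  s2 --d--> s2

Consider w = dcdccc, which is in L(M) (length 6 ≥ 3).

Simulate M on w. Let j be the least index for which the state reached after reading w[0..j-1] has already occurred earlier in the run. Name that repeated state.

State sequence: s0 -d-> s1 -c-> s1 -d-> s2 -c-> s0 -c-> s1 -c-> s1
First repeat at step 2: s1 was already visited.

The earliest repeat is at step j = 2: M is in s1, which it already visited at step i = 1.

s1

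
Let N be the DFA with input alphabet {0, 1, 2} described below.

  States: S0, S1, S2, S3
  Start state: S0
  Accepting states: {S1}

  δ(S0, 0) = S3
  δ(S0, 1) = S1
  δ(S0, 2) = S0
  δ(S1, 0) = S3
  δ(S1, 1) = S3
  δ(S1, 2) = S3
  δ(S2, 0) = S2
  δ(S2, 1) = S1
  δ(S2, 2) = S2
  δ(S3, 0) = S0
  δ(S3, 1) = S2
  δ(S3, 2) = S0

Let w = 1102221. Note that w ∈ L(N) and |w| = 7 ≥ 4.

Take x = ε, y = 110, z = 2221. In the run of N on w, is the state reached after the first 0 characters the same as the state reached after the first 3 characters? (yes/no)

yes

State sequence: S0 -1-> S1 -1-> S3 -0-> S0

After x (step 0): S0. After xy (step 3): S0.
They match, so y = 110 drives N around a cycle from S0 back to itself; pumping y any number of times keeps N in S0 before reading z, and xyⁱz ∈ L(N) for every i ≥ 0.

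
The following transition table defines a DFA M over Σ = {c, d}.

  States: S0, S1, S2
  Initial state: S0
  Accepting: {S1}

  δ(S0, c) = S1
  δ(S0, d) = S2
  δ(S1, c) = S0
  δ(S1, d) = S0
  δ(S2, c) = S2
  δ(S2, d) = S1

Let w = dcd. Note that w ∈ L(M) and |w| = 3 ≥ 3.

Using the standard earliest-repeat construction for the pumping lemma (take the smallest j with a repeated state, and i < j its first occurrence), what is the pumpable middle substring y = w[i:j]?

c

State sequence: S0 -d-> S2 -c-> S2 -d-> S1
First repeat at step 2: S2 was already visited.

So i = 1, j = 2, giving x = w[0:1] = d, y = w[1:2] = c, z = w[2:3] = d.
Check: |xy| = 2 ≤ 3 and |y| = 1 ≥ 1. Reading y takes M from S2 back to S2, so every xyⁱz is accepted.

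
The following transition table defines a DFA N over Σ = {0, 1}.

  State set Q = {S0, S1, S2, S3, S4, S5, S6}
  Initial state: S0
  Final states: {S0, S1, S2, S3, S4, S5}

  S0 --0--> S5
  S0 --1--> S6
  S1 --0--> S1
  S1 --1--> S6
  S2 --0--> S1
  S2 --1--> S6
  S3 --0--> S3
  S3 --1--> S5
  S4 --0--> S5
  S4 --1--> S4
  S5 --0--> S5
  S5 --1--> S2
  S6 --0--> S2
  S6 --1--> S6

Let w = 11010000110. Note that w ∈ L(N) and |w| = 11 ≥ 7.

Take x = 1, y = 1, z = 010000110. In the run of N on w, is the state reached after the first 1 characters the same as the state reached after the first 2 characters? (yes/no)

yes

State sequence: S0 -1-> S6 -1-> S6

After x (step 1): S6. After xy (step 2): S6.
They match, so y = 1 drives N around a cycle from S6 back to itself; pumping y any number of times keeps N in S6 before reading z, and xyⁱz ∈ L(N) for every i ≥ 0.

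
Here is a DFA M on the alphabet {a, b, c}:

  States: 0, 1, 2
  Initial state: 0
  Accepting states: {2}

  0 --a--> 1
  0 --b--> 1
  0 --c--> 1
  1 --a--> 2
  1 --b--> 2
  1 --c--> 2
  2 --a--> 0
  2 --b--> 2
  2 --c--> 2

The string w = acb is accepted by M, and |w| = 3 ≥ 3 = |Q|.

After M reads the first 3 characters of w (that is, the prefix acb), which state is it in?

Run of M on the first 3 characters of w = a c b:
  step 0: 0  (start)
  step 1: 1  (read a: 0→1)
  step 2: 2  (read c: 1→2)
  step 3: 2  (read b: 2→2)

After reading 3 characters, M is in state 2.

2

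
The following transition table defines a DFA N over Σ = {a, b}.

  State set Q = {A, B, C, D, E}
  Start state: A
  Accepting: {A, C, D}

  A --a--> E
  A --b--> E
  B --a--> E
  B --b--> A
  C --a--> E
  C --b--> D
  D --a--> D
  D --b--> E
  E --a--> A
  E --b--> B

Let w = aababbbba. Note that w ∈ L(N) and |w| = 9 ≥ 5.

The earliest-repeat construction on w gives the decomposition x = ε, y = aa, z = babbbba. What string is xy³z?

aaaaaababbbba

xy^3z = ε·aa·aa·aa·babbbba = aaaaaababbbba.
Reading y = aa takes N from A back to A, so after x·y·y·y the machine is still in A, and z then leads to the accepting state A. Hence aaaaaababbbba ∈ L(N).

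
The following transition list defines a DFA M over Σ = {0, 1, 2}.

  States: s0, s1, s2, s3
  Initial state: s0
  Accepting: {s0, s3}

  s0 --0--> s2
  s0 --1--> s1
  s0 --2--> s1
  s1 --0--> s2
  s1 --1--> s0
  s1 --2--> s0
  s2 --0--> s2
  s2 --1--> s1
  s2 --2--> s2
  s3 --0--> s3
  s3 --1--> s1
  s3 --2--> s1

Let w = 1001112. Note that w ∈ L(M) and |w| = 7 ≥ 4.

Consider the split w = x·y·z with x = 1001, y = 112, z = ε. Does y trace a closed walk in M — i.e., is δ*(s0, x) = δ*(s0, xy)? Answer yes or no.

no

State sequence: s0 -1-> s1 -0-> s2 -0-> s2 -1-> s1 -1-> s0 -1-> s1 -2-> s0

After x (step 4): s1. After xy (step 7): s0.
They differ (s1 ≠ s0), so y is not a cycle from the state after x; this split is not the one the pumping-lemma construction produces, and pumping y need not keep the string in L(M).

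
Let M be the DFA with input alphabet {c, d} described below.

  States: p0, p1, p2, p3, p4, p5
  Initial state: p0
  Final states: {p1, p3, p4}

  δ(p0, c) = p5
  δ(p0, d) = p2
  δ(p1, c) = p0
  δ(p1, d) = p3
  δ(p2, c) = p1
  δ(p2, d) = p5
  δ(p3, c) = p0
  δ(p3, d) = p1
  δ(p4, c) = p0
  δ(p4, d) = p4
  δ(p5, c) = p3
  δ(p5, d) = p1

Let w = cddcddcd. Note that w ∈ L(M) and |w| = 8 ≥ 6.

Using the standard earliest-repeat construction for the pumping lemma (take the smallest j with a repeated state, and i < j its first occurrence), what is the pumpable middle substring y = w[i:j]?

State sequence: p0 -c-> p5 -d-> p1 -d-> p3 -c-> p0 -d-> p2 -d-> p5 -c-> p3 -d-> p1
First repeat at step 4: p0 was already visited.

So i = 0, j = 4, giving x = w[0:0] = ε, y = w[0:4] = cddc, z = w[4:8] = ddcd.
Check: |xy| = 4 ≤ 6 and |y| = 4 ≥ 1. Reading y takes M from p0 back to p0, so every xyⁱz is accepted.

cddc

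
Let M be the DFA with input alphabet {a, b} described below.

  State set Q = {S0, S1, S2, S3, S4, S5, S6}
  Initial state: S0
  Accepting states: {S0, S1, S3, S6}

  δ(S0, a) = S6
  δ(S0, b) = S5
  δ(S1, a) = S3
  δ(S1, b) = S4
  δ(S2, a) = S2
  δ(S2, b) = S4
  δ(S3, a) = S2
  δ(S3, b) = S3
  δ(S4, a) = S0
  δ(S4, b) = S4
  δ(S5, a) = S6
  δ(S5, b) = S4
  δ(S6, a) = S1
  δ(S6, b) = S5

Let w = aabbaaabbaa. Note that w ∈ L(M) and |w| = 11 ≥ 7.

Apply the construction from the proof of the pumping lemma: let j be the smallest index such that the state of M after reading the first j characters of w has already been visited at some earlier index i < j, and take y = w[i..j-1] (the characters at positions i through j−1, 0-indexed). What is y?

Run of M on w = a a b b a a a b b a a:
  step 0: S0  (start)
  step 1: S6  (read a: S0→S6)
  step 2: S1  (read a: S6→S1)
  step 3: S4  (read b: S1→S4)
  step 4: S4  (read b: S4→S4)   ← first repeat (S4 seen earlier)
  step 5: S0  (read a: S4→S0)
  step 6: S6  (read a: S0→S6)
  step 7: S1  (read a: S6→S1)
  step 8: S4  (read b: S1→S4)
  step 9: S4  (read b: S4→S4)
  step 10: S0  (read a: S4→S0)
  step 11: S6  (read a: S0→S6)

So i = 3, j = 4, giving x = w[0:3] = aab, y = w[3:4] = b, z = w[4:11] = aaabbaa.
Check: |xy| = 4 ≤ 7 and |y| = 1 ≥ 1. Reading y takes M from S4 back to S4, so every xyⁱz is accepted.
With |Q| = 7, pigeonhole forces a state repeat no later than step 7; the substring read between the first and second visits to that state can be pumped.

b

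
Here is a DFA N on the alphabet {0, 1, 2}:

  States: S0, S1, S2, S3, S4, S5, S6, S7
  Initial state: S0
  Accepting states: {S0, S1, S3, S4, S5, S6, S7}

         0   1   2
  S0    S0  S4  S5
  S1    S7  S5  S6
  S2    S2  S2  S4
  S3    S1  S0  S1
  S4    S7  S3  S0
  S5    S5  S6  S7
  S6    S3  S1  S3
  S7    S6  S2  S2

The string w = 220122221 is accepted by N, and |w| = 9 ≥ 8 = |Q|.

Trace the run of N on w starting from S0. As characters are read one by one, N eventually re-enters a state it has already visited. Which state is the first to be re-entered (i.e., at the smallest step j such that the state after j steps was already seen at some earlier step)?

S6

State sequence: S0 -2-> S5 -2-> S7 -0-> S6 -1-> S1 -2-> S6 -2-> S3 -2-> S1 -2-> S6 -1-> S1
First repeat at step 5: S6 was already visited.

The earliest repeat is at step j = 5: N is in S6, which it already visited at step i = 3.
Since N has 8 states, any run of length ≥ 8 visits 8+1 states, so by pigeonhole some state repeats within the first 8 steps — that repeat gives the pumpable loop.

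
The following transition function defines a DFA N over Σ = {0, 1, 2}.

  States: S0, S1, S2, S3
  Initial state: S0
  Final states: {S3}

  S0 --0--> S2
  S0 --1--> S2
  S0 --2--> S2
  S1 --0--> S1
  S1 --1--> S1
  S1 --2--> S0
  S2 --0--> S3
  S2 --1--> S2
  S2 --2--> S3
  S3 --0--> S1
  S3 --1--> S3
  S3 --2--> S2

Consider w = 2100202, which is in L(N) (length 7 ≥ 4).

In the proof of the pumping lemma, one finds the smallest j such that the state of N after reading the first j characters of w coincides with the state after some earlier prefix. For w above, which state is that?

S2

State sequence: S0 -2-> S2 -1-> S2 -0-> S3 -0-> S1 -2-> S0 -0-> S2 -2-> S3
First repeat at step 2: S2 was already visited.

The earliest repeat is at step j = 2: N is in S2, which it already visited at step i = 1.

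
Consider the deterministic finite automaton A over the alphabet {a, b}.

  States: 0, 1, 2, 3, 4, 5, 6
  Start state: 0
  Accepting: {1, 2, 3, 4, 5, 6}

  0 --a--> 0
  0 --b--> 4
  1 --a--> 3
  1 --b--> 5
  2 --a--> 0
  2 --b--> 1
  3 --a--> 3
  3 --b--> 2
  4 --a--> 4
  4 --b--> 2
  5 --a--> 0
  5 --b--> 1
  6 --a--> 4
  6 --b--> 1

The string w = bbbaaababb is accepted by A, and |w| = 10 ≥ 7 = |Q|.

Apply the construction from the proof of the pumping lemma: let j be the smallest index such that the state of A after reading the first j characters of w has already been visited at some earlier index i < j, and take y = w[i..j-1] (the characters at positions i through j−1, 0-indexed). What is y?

a

State sequence: 0 -b-> 4 -b-> 2 -b-> 1 -a-> 3 -a-> 3 -a-> 3 -b-> 2 -a-> 0 -b-> 4 -b-> 2
First repeat at step 5: 3 was already visited.

So i = 4, j = 5, giving x = w[0:4] = bbba, y = w[4:5] = a, z = w[5:10] = ababb.
Check: |xy| = 5 ≤ 7 and |y| = 1 ≥ 1. Reading y takes A from 3 back to 3, so every xyⁱz is accepted.
Since A has 7 states, any run of length ≥ 7 visits 7+1 states, so by pigeonhole some state repeats within the first 7 steps — that repeat gives the pumpable loop.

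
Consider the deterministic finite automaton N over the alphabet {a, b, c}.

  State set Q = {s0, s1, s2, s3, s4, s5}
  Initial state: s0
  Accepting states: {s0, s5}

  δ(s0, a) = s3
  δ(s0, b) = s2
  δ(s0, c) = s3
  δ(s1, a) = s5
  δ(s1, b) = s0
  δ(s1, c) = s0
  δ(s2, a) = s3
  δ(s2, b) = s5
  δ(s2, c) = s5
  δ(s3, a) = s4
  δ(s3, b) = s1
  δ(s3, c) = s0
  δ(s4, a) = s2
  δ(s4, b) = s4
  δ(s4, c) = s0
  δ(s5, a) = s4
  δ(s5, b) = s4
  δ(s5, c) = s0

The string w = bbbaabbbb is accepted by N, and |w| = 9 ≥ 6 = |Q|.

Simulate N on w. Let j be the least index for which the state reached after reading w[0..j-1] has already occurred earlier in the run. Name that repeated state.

State sequence: s0 -b-> s2 -b-> s5 -b-> s4 -a-> s2 -a-> s3 -b-> s1 -b-> s0 -b-> s2 -b-> s5
First repeat at step 4: s2 was already visited.

The earliest repeat is at step j = 4: N is in s2, which it already visited at step i = 1.
Since N has 6 states, any run of length ≥ 6 visits 6+1 states, so by pigeonhole some state repeats within the first 6 steps — that repeat gives the pumpable loop.

s2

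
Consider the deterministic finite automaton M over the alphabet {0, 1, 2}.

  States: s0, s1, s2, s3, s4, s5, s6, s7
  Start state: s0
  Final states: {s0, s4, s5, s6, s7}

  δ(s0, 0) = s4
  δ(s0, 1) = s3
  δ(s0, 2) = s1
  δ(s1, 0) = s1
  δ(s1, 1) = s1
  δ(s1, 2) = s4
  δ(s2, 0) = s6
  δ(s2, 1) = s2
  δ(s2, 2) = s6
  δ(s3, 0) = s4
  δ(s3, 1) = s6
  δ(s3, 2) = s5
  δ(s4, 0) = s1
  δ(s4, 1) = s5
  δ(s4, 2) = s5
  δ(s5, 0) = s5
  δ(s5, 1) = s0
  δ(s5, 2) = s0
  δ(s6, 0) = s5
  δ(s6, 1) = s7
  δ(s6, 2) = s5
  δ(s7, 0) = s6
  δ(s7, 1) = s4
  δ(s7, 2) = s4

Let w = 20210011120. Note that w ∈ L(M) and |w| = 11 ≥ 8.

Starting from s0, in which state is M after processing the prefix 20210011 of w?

s3

Run of M on the first 8 characters of w = 2 0 2 1 0 0 1 1:
  step 0: s0  (start)
  step 1: s1  (read 2: s0→s1)
  step 2: s1  (read 0: s1→s1)
  step 3: s4  (read 2: s1→s4)
  step 4: s5  (read 1: s4→s5)
  step 5: s5  (read 0: s5→s5)
  step 6: s5  (read 0: s5→s5)
  step 7: s0  (read 1: s5→s0)
  step 8: s3  (read 1: s0→s3)

After reading 8 characters, M is in state s3.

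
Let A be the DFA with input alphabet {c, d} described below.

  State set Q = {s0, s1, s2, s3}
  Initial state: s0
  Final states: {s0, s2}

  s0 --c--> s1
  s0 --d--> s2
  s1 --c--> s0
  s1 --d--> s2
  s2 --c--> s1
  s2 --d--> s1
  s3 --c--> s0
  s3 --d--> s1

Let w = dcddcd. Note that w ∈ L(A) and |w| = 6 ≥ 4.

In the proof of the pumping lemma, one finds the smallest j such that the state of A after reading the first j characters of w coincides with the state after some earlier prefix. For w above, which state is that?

Run of A on w = d c d d c d:
  step 0: s0  (start)
  step 1: s2  (read d: s0→s2)
  step 2: s1  (read c: s2→s1)
  step 3: s2  (read d: s1→s2)   ← first repeat (s2 seen earlier)
  step 4: s1  (read d: s2→s1)
  step 5: s0  (read c: s1→s0)
  step 6: s2  (read d: s0→s2)

The earliest repeat is at step j = 3: A is in s2, which it already visited at step i = 1.
The DFA has 4 states, so the proof of the pumping lemma guarantees a repeated state among the first 4+1 visited; the segment between the two visits is the pumpable y.

s2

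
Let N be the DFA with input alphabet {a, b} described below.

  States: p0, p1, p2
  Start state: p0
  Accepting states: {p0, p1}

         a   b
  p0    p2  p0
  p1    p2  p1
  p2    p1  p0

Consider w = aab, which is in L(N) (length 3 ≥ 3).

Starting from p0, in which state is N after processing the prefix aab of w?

Run of N on the first 3 characters of w = a a b:
  step 0: p0  (start)
  step 1: p2  (read a: p0→p2)
  step 2: p1  (read a: p2→p1)
  step 3: p1  (read b: p1→p1)

After reading 3 characters, N is in state p1.
(This kind of state-tracing is the core of the pumping-lemma construction: with 3 states, pigeonhole forces a repeat within the first 3 steps.)

p1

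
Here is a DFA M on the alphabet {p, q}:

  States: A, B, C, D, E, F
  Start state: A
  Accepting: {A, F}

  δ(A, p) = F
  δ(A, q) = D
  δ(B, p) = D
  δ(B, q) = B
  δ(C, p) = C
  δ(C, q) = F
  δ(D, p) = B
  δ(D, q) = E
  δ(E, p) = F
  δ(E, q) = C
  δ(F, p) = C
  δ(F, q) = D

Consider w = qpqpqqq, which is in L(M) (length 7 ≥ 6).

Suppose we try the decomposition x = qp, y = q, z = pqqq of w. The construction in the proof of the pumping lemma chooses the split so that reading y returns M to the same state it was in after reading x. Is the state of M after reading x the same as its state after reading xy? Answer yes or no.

yes

Run of M on the first 3 characters of w = q p q:
  step 0: A  (start)
  step 1: D  (read q: A→D)
  step 2: B  (read p: D→B)
  step 3: B  (read q: B→B)

After x (step 2): B. After xy (step 3): B.
They match, so y = q drives M around a cycle from B back to itself; pumping y any number of times keeps M in B before reading z, and xyⁱz ∈ L(M) for every i ≥ 0.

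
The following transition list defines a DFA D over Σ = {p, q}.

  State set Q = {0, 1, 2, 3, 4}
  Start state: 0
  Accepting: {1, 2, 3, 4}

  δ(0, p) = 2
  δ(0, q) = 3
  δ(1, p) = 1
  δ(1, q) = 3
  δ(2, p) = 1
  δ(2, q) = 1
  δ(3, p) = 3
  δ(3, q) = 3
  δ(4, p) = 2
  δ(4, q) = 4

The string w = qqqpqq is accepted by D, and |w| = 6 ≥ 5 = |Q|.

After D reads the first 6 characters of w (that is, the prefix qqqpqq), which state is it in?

3

State sequence: 0 -q-> 3 -q-> 3 -q-> 3 -p-> 3 -q-> 3 -q-> 3

After reading 6 characters, D is in state 3.
(This kind of state-tracing is the core of the pumping-lemma construction: with 5 states, pigeonhole forces a repeat within the first 5 steps.)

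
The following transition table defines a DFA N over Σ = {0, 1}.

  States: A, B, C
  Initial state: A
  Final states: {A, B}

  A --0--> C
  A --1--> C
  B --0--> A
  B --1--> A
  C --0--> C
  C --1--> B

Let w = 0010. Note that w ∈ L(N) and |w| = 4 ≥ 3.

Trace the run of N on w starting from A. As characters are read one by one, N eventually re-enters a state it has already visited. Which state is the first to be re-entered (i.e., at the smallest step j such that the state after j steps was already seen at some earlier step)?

C

State sequence: A -0-> C -0-> C -1-> B -0-> A
First repeat at step 2: C was already visited.

The earliest repeat is at step j = 2: N is in C, which it already visited at step i = 1.
Pumping length from the standard proof: p = 3 (the number of states). The repeated state found above gives |xy| = j ≤ 3 and |y| = j − i ≥ 1.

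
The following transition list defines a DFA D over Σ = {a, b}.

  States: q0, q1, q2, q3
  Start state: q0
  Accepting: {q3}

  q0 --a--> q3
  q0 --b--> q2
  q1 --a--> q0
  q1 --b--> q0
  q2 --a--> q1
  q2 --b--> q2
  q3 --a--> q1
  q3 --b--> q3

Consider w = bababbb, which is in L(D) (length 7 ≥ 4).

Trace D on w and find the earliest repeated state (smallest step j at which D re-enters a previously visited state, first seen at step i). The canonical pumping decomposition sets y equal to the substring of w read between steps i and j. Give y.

Run of D on w = b a b a b b b:
  step 0: q0  (start)
  step 1: q2  (read b: q0→q2)
  step 2: q1  (read a: q2→q1)
  step 3: q0  (read b: q1→q0)   ← first repeat (q0 seen earlier)
  step 4: q3  (read a: q0→q3)
  step 5: q3  (read b: q3→q3)
  step 6: q3  (read b: q3→q3)
  step 7: q3  (read b: q3→q3)

So i = 0, j = 3, giving x = w[0:0] = ε, y = w[0:3] = bab, z = w[3:7] = abbb.
Check: |xy| = 3 ≤ 4 and |y| = 3 ≥ 1. Reading y takes D from q0 back to q0, so every xyⁱz is accepted.

bab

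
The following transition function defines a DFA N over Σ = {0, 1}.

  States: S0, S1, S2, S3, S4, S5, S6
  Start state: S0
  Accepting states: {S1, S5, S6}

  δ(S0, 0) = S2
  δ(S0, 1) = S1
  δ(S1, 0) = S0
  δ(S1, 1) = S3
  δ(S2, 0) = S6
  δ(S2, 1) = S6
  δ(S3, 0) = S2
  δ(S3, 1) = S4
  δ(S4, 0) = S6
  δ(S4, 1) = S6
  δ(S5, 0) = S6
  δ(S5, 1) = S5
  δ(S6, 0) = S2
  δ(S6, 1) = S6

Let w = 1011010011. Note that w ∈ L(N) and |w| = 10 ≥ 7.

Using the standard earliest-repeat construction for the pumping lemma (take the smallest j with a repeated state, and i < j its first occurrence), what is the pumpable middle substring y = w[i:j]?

10

State sequence: S0 -1-> S1 -0-> S0 -1-> S1 -1-> S3 -0-> S2 -1-> S6 -0-> S2 -0-> S6 -1-> S6 -1-> S6
First repeat at step 2: S0 was already visited.

So i = 0, j = 2, giving x = w[0:0] = ε, y = w[0:2] = 10, z = w[2:10] = 11010011.
Check: |xy| = 2 ≤ 7 and |y| = 2 ≥ 1. Reading y takes N from S0 back to S0, so every xyⁱz is accepted.
The DFA has 7 states, so the proof of the pumping lemma guarantees a repeated state among the first 7+1 visited; the segment between the two visits is the pumpable y.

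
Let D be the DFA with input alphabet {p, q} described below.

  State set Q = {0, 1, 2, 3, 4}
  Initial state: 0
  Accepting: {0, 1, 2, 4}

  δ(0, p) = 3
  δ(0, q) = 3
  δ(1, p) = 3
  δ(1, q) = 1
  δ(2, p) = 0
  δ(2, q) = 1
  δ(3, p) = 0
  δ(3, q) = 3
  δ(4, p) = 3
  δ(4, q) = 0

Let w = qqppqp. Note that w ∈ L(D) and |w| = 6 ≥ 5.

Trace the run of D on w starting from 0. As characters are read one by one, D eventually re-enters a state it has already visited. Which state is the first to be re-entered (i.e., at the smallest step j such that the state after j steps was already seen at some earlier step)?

3

State sequence: 0 -q-> 3 -q-> 3 -p-> 0 -p-> 3 -q-> 3 -p-> 0
First repeat at step 2: 3 was already visited.

The earliest repeat is at step j = 2: D is in 3, which it already visited at step i = 1.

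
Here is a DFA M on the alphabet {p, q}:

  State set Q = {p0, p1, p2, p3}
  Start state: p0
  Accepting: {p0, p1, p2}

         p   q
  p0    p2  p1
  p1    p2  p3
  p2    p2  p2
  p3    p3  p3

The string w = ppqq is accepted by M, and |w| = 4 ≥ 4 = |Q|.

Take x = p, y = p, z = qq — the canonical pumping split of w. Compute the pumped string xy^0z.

xy⁰z = xz = p·qq = pqq.
Reading y = p takes M from p2 back to p2, so after x the machine is still in p2, and z then leads to the accepting state p2. Hence pqq ∈ L(M).

pqq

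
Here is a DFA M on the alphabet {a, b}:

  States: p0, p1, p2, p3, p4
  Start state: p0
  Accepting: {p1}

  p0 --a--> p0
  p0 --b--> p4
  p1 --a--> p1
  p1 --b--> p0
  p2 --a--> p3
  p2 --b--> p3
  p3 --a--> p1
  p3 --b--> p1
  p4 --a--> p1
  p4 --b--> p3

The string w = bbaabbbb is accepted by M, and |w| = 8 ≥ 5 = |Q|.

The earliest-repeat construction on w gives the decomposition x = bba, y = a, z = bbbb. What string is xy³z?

xy^3z = bba·a·a·a·bbbb = bbaaaabbbb.
Reading y = a takes M from p1 back to p1, so after x·y·y·y the machine is still in p1, and z then leads to the accepting state p1. Hence bbaaaabbbb ∈ L(M).

bbaaaabbbb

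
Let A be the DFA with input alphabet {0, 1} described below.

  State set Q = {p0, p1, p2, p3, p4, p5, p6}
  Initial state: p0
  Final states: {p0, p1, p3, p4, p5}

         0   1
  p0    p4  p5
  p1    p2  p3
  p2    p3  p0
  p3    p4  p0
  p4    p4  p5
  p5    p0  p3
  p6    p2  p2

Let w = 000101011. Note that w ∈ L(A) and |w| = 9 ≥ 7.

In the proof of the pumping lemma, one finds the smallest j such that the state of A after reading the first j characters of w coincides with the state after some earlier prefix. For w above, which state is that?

Run of A on w = 0 0 0 1 0 1 0 1 1:
  step 0: p0  (start)
  step 1: p4  (read 0: p0→p4)
  step 2: p4  (read 0: p4→p4)   ← first repeat (p4 seen earlier)
  step 3: p4  (read 0: p4→p4)
  step 4: p5  (read 1: p4→p5)
  step 5: p0  (read 0: p5→p0)
  step 6: p5  (read 1: p0→p5)
  step 7: p0  (read 0: p5→p0)
  step 8: p5  (read 1: p0→p5)
  step 9: p3  (read 1: p5→p3)

The earliest repeat is at step j = 2: A is in p4, which it already visited at step i = 1.
Since A has 7 states, any run of length ≥ 7 visits 7+1 states, so by pigeonhole some state repeats within the first 7 steps — that repeat gives the pumpable loop.

p4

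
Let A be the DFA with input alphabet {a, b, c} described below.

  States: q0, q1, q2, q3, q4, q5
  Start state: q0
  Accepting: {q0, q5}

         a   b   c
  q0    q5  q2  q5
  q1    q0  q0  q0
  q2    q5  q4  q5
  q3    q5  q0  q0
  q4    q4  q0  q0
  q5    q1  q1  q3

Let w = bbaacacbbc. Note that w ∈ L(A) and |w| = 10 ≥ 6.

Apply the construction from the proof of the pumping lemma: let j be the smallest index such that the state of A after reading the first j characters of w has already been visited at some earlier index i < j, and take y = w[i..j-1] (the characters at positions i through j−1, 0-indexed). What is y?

Run of A on w = b b a a c a c b b c:
  step 0: q0  (start)
  step 1: q2  (read b: q0→q2)
  step 2: q4  (read b: q2→q4)
  step 3: q4  (read a: q4→q4)   ← first repeat (q4 seen earlier)
  step 4: q4  (read a: q4→q4)
  step 5: q0  (read c: q4→q0)
  step 6: q5  (read a: q0→q5)
  step 7: q3  (read c: q5→q3)
  step 8: q0  (read b: q3→q0)
  step 9: q2  (read b: q0→q2)
  step 10: q5  (read c: q2→q5)

So i = 2, j = 3, giving x = w[0:2] = bb, y = w[2:3] = a, z = w[3:10] = acacbbc.
Check: |xy| = 3 ≤ 6 and |y| = 1 ≥ 1. Reading y takes A from q4 back to q4, so every xyⁱz is accepted.

a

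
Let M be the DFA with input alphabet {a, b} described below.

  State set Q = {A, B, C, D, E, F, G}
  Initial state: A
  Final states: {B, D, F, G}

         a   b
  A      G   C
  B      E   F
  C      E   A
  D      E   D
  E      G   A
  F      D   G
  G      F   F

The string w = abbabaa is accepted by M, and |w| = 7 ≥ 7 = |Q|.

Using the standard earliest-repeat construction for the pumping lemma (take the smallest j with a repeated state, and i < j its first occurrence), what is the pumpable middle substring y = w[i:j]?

bb

Run of M on w = a b b a b a a:
  step 0: A  (start)
  step 1: G  (read a: A→G)
  step 2: F  (read b: G→F)
  step 3: G  (read b: F→G)   ← first repeat (G seen earlier)
  step 4: F  (read a: G→F)
  step 5: G  (read b: F→G)
  step 6: F  (read a: G→F)
  step 7: D  (read a: F→D)

So i = 1, j = 3, giving x = w[0:1] = a, y = w[1:3] = bb, z = w[3:7] = abaa.
Check: |xy| = 3 ≤ 7 and |y| = 2 ≥ 1. Reading y takes M from G back to G, so every xyⁱz is accepted.
Pumping length from the standard proof: p = 7 (the number of states). The repeated state found above gives |xy| = j ≤ 7 and |y| = j − i ≥ 1.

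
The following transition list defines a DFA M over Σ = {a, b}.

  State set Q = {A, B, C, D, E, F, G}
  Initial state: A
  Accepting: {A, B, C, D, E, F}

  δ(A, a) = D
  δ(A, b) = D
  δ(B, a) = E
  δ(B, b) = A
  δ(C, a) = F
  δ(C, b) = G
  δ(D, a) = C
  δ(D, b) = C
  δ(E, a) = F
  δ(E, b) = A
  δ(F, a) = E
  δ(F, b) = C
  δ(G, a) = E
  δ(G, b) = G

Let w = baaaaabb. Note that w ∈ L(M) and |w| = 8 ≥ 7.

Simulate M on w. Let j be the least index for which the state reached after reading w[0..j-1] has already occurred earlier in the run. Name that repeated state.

F

Run of M on w = b a a a a a b b:
  step 0: A  (start)
  step 1: D  (read b: A→D)
  step 2: C  (read a: D→C)
  step 3: F  (read a: C→F)
  step 4: E  (read a: F→E)
  step 5: F  (read a: E→F)   ← first repeat (F seen earlier)
  step 6: E  (read a: F→E)
  step 7: A  (read b: E→A)
  step 8: D  (read b: A→D)

The earliest repeat is at step j = 5: M is in F, which it already visited at step i = 3.
Since M has 7 states, any run of length ≥ 7 visits 7+1 states, so by pigeonhole some state repeats within the first 7 steps — that repeat gives the pumpable loop.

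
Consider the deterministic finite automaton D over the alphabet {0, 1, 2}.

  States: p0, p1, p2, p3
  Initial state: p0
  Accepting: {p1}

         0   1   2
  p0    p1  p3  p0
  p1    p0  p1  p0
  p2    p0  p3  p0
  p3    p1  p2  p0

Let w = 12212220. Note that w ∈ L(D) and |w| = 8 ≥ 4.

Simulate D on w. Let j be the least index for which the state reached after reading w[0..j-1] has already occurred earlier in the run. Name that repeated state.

Run of D on w = 1 2 2 1 2 2 2 0:
  step 0: p0  (start)
  step 1: p3  (read 1: p0→p3)
  step 2: p0  (read 2: p3→p0)   ← first repeat (p0 seen earlier)
  step 3: p0  (read 2: p0→p0)
  step 4: p3  (read 1: p0→p3)
  step 5: p0  (read 2: p3→p0)
  step 6: p0  (read 2: p0→p0)
  step 7: p0  (read 2: p0→p0)
  step 8: p1  (read 0: p0→p1)

The earliest repeat is at step j = 2: D is in p0, which it already visited at step i = 0.
Since D has 4 states, any run of length ≥ 4 visits 4+1 states, so by pigeonhole some state repeats within the first 4 steps — that repeat gives the pumpable loop.

p0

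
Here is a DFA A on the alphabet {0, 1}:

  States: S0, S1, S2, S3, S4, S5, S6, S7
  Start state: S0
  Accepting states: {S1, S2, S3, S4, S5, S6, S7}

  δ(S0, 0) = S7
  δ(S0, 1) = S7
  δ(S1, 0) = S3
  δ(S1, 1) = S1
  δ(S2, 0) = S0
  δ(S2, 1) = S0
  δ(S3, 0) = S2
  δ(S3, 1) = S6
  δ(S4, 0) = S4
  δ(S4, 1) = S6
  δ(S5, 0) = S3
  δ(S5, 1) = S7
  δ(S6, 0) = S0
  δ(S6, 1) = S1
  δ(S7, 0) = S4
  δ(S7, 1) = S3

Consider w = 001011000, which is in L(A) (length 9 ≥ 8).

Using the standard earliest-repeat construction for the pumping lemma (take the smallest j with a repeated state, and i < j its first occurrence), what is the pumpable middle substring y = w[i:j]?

State sequence: S0 -0-> S7 -0-> S4 -1-> S6 -0-> S0 -1-> S7 -1-> S3 -0-> S2 -0-> S0 -0-> S7
First repeat at step 4: S0 was already visited.

So i = 0, j = 4, giving x = w[0:0] = ε, y = w[0:4] = 0010, z = w[4:9] = 11000.
Check: |xy| = 4 ≤ 8 and |y| = 4 ≥ 1. Reading y takes A from S0 back to S0, so every xyⁱz is accepted.

0010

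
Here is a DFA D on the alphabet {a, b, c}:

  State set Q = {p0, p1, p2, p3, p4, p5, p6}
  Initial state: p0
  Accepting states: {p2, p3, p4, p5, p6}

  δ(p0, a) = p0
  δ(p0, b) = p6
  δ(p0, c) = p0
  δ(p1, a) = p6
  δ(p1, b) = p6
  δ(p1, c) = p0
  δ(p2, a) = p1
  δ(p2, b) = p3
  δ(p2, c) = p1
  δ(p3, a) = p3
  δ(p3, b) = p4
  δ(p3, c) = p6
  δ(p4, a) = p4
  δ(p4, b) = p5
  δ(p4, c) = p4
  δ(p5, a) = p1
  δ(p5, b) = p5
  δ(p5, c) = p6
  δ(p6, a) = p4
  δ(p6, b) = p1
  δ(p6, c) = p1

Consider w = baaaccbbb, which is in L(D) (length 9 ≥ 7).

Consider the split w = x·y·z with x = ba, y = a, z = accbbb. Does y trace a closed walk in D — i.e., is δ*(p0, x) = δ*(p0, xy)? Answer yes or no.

yes

Run of D on the first 3 characters of w = b a a:
  step 0: p0  (start)
  step 1: p6  (read b: p0→p6)
  step 2: p4  (read a: p6→p4)
  step 3: p4  (read a: p4→p4)

After x (step 2): p4. After xy (step 3): p4.
They match, so y = a drives D around a cycle from p4 back to itself; pumping y any number of times keeps D in p4 before reading z, and xyⁱz ∈ L(D) for every i ≥ 0.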